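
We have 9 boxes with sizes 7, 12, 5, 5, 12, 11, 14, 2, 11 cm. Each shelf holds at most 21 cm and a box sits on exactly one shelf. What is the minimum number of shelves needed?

Total = 14 + 12 + 12 + 11 + 11 + 7 + 5 + 5 + 2 = 79 cm.
Lower bound: ⌈79/21⌉ = 4 shelves.
Also, 5 boxes each exceed 21/2 cm, and no two of those can share a shelf, so at least 5 shelves are needed.
A packing using 5 shelves:
  shelf 1: 14 + 7 = 21
  shelf 2: 12 + 5 + 2 = 19
  shelf 3: 12 + 5 = 17
  shelf 4: 11 = 11
  shelf 5: 11 = 11
This matches the lower bound, so 5 is optimal.

5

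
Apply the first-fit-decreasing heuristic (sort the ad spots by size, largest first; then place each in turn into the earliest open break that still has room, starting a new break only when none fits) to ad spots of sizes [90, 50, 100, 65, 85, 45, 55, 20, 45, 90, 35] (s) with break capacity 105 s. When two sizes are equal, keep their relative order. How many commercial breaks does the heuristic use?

Sorted descending: 100, 90, 90, 85, 65, 55, 50, 45, 45, 35, 20.
  100 → break 1 (new)  [load 100/105]
  90 → break 2 (new)  [load 90/105]
  90 → break 3 (new)  [load 90/105]
  85 → break 4 (new)  [load 85/105]
  65 → break 5 (new)  [load 65/105]
  55 → break 6 (new)  [load 55/105]
  50 → break 6  [load 105/105]
  45 → break 7 (new)  [load 45/105]
  45 → break 7  [load 90/105]
  35 → break 5  [load 100/105]
  20 → break 4  [load 105/105]
7 commercial breaks opened.

7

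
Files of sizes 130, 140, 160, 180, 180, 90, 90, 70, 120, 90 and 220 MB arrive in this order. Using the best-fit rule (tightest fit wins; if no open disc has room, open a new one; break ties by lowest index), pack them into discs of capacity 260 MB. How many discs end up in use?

  130 → disc 1 (new)  [load 130/260]
  140 → disc 2 (new)  [load 140/260]
  160 → disc 3 (new)  [load 160/260]
  180 → disc 4 (new)  [load 180/260]
  180 → disc 5 (new)  [load 180/260]
  90 → disc 3  [load 250/260]
  90 → disc 2  [load 230/260]
  70 → disc 4  [load 250/260]
  120 → disc 1  [load 250/260]
  90 → disc 6 (new)  [load 90/260]
  220 → disc 7 (new)  [load 220/260]
7 discs opened.

7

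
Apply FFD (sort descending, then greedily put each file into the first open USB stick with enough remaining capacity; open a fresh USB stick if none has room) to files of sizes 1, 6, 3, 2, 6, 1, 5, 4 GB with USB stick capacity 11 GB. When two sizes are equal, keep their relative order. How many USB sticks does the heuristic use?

Sorted descending: 6, 6, 5, 4, 3, 2, 1, 1.
  6 → USB stick 1 (new)  [load 6/11]
  6 → USB stick 2 (new)  [load 6/11]
  5 → USB stick 1  [load 11/11]
  4 → USB stick 2  [load 10/11]
  3 → USB stick 3 (new)  [load 3/11]
  2 → USB stick 3  [load 5/11]
  1 → USB stick 2  [load 11/11]
  1 → USB stick 3  [load 6/11]
3 USB sticks opened.

3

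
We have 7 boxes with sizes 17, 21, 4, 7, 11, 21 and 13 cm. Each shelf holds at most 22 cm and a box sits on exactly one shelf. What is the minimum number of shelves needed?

Total = 21 + 21 + 17 + 13 + 11 + 7 + 4 = 94 cm.
Lower bound: ⌈94/22⌉ = 5 shelves.
A packing using 5 shelves:
  shelf 1: 21 = 21
  shelf 2: 21 = 21
  shelf 3: 17 + 4 = 21
  shelf 4: 13 + 7 = 20
  shelf 5: 11 = 11
This matches the lower bound, so 5 is optimal.

5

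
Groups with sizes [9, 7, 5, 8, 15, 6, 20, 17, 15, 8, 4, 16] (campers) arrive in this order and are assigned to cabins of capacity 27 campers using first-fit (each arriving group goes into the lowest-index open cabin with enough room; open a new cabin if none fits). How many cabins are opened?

  9 → cabin 1 (new)  [load 9/27]
  7 → cabin 1  [load 16/27]
  5 → cabin 1  [load 21/27]
  8 → cabin 2 (new)  [load 8/27]
  15 → cabin 2  [load 23/27]
  6 → cabin 1  [load 27/27]
  20 → cabin 3 (new)  [load 20/27]
  17 → cabin 4 (new)  [load 17/27]
  15 → cabin 5 (new)  [load 15/27]
  8 → cabin 4  [load 25/27]
  4 → cabin 2  [load 27/27]
  16 → cabin 6 (new)  [load 16/27]
6 cabins opened.

6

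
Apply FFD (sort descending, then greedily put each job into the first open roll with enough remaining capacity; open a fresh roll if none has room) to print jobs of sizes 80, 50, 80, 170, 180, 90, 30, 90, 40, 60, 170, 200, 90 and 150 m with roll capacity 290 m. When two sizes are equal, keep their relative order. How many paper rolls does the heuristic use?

Sorted descending: 200, 180, 170, 170, 150, 90, 90, 90, 80, 80, 60, 50, 40, 30.
  200 → roll 1 (new)  [load 200/290]
  180 → roll 2 (new)  [load 180/290]
  170 → roll 3 (new)  [load 170/290]
  170 → roll 4 (new)  [load 170/290]
  150 → roll 5 (new)  [load 150/290]
  90 → roll 1  [load 290/290]
  90 → roll 2  [load 270/290]
  90 → roll 3  [load 260/290]
  80 → roll 4  [load 250/290]
  80 → roll 5  [load 230/290]
  60 → roll 5  [load 290/290]
  50 → roll 6 (new)  [load 50/290]
  40 → roll 4  [load 290/290]
  30 → roll 3  [load 290/290]
6 paper rolls opened.

6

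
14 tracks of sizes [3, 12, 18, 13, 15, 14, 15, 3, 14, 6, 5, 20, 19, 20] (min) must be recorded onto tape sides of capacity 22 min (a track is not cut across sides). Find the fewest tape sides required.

10

Total = 20 + 20 + 19 + 18 + 15 + 15 + 14 + 14 + 13 + 12 + 6 + 5 + 3 + 3 = 177 min.
Lower bound: ⌈177/22⌉ = 9 tape sides.
Also, 10 tracks each exceed 11 min, and no two of those can share a side, so at least 10 tape sides are needed.
A packing using 10 tape sides:
  side 1: 20 = 20
  side 2: 20 = 20
  side 3: 19 + 3 = 22
  side 4: 18 + 3 = 21
  side 5: 15 + 6 = 21
  side 6: 15 + 5 = 20
  side 7: 14 = 14
  side 8: 14 = 14
  side 9: 13 = 13
  side 10: 12 = 12
This matches the lower bound, so 10 is optimal.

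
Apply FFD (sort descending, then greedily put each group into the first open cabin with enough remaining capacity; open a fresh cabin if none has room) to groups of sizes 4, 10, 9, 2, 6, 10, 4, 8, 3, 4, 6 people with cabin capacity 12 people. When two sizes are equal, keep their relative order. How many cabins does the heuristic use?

Sorted descending: 10, 10, 9, 8, 6, 6, 4, 4, 4, 3, 2.
  10 → cabin 1 (new)  [load 10/12]
  10 → cabin 2 (new)  [load 10/12]
  9 → cabin 3 (new)  [load 9/12]
  8 → cabin 4 (new)  [load 8/12]
  6 → cabin 5 (new)  [load 6/12]
  6 → cabin 5  [load 12/12]
  4 → cabin 4  [load 12/12]
  4 → cabin 6 (new)  [load 4/12]
  4 → cabin 6  [load 8/12]
  3 → cabin 3  [load 12/12]
  2 → cabin 1  [load 12/12]
6 cabins opened.

6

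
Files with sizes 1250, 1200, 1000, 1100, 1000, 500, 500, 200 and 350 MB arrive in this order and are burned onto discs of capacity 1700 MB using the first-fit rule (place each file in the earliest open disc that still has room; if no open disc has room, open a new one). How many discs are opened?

5

  1250 → disc 1 (new)  [load 1250/1700]
  1200 → disc 2 (new)  [load 1200/1700]
  1000 → disc 3 (new)  [load 1000/1700]
  1100 → disc 4 (new)  [load 1100/1700]
  1000 → disc 5 (new)  [load 1000/1700]
  500 → disc 2  [load 1700/1700]
  500 → disc 3  [load 1500/1700]
  200 → disc 1  [load 1450/1700]
  350 → disc 4  [load 1450/1700]
5 discs opened.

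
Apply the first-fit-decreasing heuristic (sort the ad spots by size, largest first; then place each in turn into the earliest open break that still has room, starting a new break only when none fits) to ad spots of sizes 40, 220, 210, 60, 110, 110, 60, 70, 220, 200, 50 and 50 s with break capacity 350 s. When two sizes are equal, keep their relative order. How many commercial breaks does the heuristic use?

5

Sorted descending: 220, 220, 210, 200, 110, 110, 70, 60, 60, 50, 50, 40.
  220 → break 1 (new)  [load 220/350]
  220 → break 2 (new)  [load 220/350]
  210 → break 3 (new)  [load 210/350]
  200 → break 4 (new)  [load 200/350]
  110 → break 1  [load 330/350]
  110 → break 2  [load 330/350]
  70 → break 3  [load 280/350]
  60 → break 3  [load 340/350]
  60 → break 4  [load 260/350]
  50 → break 4  [load 310/350]
  50 → break 5 (new)  [load 50/350]
  40 → break 4  [load 350/350]
5 commercial breaks opened.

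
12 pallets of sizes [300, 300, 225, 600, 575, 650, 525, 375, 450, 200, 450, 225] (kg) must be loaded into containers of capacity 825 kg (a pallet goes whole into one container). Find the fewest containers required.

Total = 650 + 600 + 575 + 525 + 450 + 450 + 375 + 300 + 300 + 225 + 225 + 200 = 4875 kg.
Lower bound: ⌈4875/825⌉ = 6 containers.
A packing using 7 containers:
  container 1: 650 = 650
  container 2: 600 + 225 = 825
  container 3: 575 + 225 = 800
  container 4: 525 + 300 = 825
  container 5: 450 + 375 = 825
  container 6: 450 + 300 = 750
  container 7: 200 = 200
No arrangement into 6 containers stays within capacity, so 7 is optimal.

7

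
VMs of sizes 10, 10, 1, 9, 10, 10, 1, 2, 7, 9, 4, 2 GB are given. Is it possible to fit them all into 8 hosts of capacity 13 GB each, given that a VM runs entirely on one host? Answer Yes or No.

Yes

A valid assignment using 7 hosts:
  host 1: 10 + 2 + 1 = 13
  host 2: 10 + 2 + 1 = 13
  host 3: 10 = 10
  host 4: 10 = 10
  host 5: 9 + 4 = 13
  host 6: 9 = 9
  host 7: 7 = 7
That uses only 7 ≤ 8, so 8 hosts are enough.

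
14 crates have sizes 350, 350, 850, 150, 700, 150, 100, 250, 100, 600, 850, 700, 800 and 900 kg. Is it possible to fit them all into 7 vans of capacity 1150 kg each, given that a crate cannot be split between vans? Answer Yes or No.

Yes

A valid assignment using 7 vans:
  van 1: 900 + 250 = 1150
  van 2: 850 + 150 + 150 = 1150
  van 3: 850 + 100 + 100 = 1050
  van 4: 800 + 350 = 1150
  van 5: 700 + 350 = 1050
  van 6: 700 = 700
  van 7: 600 = 600
Every load is within 1150 kg, so 7 vans suffice.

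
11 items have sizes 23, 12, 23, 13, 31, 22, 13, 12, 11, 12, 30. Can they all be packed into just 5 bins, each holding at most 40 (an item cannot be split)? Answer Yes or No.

Total = 202; ⌈202/40⌉ = 6.
At least 6 bins are required, but only 5 are allowed.

No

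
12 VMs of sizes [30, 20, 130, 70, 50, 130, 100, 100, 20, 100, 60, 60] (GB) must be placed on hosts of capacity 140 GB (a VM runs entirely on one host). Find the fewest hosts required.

7

Total = 130 + 130 + 100 + 100 + 100 + 70 + 60 + 60 + 50 + 30 + 20 + 20 = 870 GB.
Lower bound: ⌈870/140⌉ = 7 hosts.
A packing using 7 hosts:
  host 1: 130 = 130
  host 2: 130 = 130
  host 3: 100 + 30 = 130
  host 4: 100 + 20 + 20 = 140
  host 5: 100 = 100
  host 6: 70 + 60 = 130
  host 7: 60 + 50 = 110
This matches the lower bound, so 7 is optimal.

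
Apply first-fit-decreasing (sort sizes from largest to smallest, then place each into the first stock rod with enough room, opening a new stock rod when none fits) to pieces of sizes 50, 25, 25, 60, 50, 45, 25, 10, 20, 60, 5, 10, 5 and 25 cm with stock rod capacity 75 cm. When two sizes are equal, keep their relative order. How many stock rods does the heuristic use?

Sorted descending: 60, 60, 50, 50, 45, 25, 25, 25, 25, 20, 10, 10, 5, 5.
  60 → stock rod 1 (new)  [load 60/75]
  60 → stock rod 2 (new)  [load 60/75]
  50 → stock rod 3 (new)  [load 50/75]
  50 → stock rod 4 (new)  [load 50/75]
  45 → stock rod 5 (new)  [load 45/75]
  25 → stock rod 3  [load 75/75]
  25 → stock rod 4  [load 75/75]
  25 → stock rod 5  [load 70/75]
  25 → stock rod 6 (new)  [load 25/75]
  20 → stock rod 6  [load 45/75]
  10 → stock rod 1  [load 70/75]
  10 → stock rod 2  [load 70/75]
  5 → stock rod 1  [load 75/75]
  5 → stock rod 2  [load 75/75]
6 stock rods opened.

6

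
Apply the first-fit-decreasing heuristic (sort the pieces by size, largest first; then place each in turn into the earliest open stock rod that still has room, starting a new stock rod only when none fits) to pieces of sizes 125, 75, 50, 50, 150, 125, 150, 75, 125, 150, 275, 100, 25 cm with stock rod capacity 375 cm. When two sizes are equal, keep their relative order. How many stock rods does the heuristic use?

4

Sorted descending: 275, 150, 150, 150, 125, 125, 125, 100, 75, 75, 50, 50, 25.
  275 → stock rod 1 (new)  [load 275/375]
  150 → stock rod 2 (new)  [load 150/375]
  150 → stock rod 2  [load 300/375]
  150 → stock rod 3 (new)  [load 150/375]
  125 → stock rod 3  [load 275/375]
  125 → stock rod 4 (new)  [load 125/375]
  125 → stock rod 4  [load 250/375]
  100 → stock rod 1  [load 375/375]
  75 → stock rod 2  [load 375/375]
  75 → stock rod 3  [load 350/375]
  50 → stock rod 4  [load 300/375]
  50 → stock rod 4  [load 350/375]
  25 → stock rod 3  [load 375/375]
4 stock rods opened.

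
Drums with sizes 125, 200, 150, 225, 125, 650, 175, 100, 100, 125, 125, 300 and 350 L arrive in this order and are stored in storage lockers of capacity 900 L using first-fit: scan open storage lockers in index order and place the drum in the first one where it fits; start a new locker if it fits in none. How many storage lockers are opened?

4

  125 → locker 1 (new)  [load 125/900]
  200 → locker 1  [load 325/900]
  150 → locker 1  [load 475/900]
  225 → locker 1  [load 700/900]
  125 → locker 1  [load 825/900]
  650 → locker 2 (new)  [load 650/900]
  175 → locker 2  [load 825/900]
  100 → locker 3 (new)  [load 100/900]
  100 → locker 3  [load 200/900]
  125 → locker 3  [load 325/900]
  125 → locker 3  [load 450/900]
  300 → locker 3  [load 750/900]
  350 → locker 4 (new)  [load 350/900]
4 storage lockers opened.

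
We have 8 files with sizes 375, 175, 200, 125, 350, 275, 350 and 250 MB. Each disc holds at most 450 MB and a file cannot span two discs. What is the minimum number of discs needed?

6

Total = 375 + 350 + 350 + 275 + 250 + 200 + 175 + 125 = 2100 MB.
Lower bound: ⌈2100/450⌉ = 5 discs.
A packing using 6 discs:
  disc 1: 375 = 375
  disc 2: 350 = 350
  disc 3: 350 = 350
  disc 4: 275 + 175 = 450
  disc 5: 250 + 200 = 450
  disc 6: 125 = 125
No arrangement into 5 discs stays within capacity, so 6 is optimal.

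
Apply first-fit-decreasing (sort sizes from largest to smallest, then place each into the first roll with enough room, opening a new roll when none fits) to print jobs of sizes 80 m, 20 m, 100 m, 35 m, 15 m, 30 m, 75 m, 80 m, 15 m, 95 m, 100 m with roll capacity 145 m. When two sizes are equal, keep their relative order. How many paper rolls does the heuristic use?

6

Sorted descending: 100, 100, 95, 80, 80, 75, 35, 30, 20, 15, 15.
  100 → roll 1 (new)  [load 100/145]
  100 → roll 2 (new)  [load 100/145]
  95 → roll 3 (new)  [load 95/145]
  80 → roll 4 (new)  [load 80/145]
  80 → roll 5 (new)  [load 80/145]
  75 → roll 6 (new)  [load 75/145]
  35 → roll 1  [load 135/145]
  30 → roll 2  [load 130/145]
  20 → roll 3  [load 115/145]
  15 → roll 2  [load 145/145]
  15 → roll 3  [load 130/145]
6 paper rolls opened.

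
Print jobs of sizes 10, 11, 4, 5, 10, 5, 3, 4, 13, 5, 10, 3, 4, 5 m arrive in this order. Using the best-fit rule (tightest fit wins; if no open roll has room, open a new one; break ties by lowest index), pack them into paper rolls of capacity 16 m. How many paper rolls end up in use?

  10 → roll 1 (new)  [load 10/16]
  11 → roll 2 (new)  [load 11/16]
  4 → roll 2  [load 15/16]
  5 → roll 1  [load 15/16]
  10 → roll 3 (new)  [load 10/16]
  5 → roll 3  [load 15/16]
  3 → roll 4 (new)  [load 3/16]
  4 → roll 4  [load 7/16]
  13 → roll 5 (new)  [load 13/16]
  5 → roll 4  [load 12/16]
  10 → roll 6 (new)  [load 10/16]
  3 → roll 5  [load 16/16]
  4 → roll 4  [load 16/16]
  5 → roll 6  [load 15/16]
6 paper rolls opened.

6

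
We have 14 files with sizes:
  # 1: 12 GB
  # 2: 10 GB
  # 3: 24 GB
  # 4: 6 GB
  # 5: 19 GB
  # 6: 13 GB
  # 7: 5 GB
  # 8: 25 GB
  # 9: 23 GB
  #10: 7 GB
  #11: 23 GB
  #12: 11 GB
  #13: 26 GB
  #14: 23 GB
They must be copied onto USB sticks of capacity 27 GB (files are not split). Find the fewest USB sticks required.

Total = 26 + 25 + 24 + 23 + 23 + 23 + 19 + 13 + 12 + 11 + 10 + 7 + 6 + 5 = 227 GB.
Lower bound: ⌈227/27⌉ = 9 USB sticks.
A packing using 10 USB sticks:
  USB stick 1: 26 = 26
  USB stick 2: 25 = 25
  USB stick 3: 24 = 24
  USB stick 4: 23 = 23
  USB stick 5: 23 = 23
  USB stick 6: 23 = 23
  USB stick 7: 19 + 7 = 26
  USB stick 8: 13 + 12 = 25
  USB stick 9: 11 + 10 + 6 = 27
  USB stick 10: 5 = 5
No arrangement into 9 USB sticks stays within capacity, so 10 is optimal.

10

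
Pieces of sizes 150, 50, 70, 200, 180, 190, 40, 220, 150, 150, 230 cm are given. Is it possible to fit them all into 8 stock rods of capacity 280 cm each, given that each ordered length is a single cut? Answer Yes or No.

A valid assignment using 8 stock rods:
  stock rod 1: 230 + 50 = 280
  stock rod 2: 220 + 40 = 260
  stock rod 3: 200 + 70 = 270
  stock rod 4: 190 = 190
  stock rod 5: 180 = 180
  stock rod 6: 150 = 150
  stock rod 7: 150 = 150
  stock rod 8: 150 = 150
Every load is within 280 cm, so 8 stock rods suffice.

Yes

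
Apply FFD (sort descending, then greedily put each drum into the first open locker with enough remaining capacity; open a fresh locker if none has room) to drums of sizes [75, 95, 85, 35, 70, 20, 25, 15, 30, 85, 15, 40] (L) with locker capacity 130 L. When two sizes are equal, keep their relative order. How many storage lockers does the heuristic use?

Sorted descending: 95, 85, 85, 75, 70, 40, 35, 30, 25, 20, 15, 15.
  95 → locker 1 (new)  [load 95/130]
  85 → locker 2 (new)  [load 85/130]
  85 → locker 3 (new)  [load 85/130]
  75 → locker 4 (new)  [load 75/130]
  70 → locker 5 (new)  [load 70/130]
  40 → locker 2  [load 125/130]
  35 → locker 1  [load 130/130]
  30 → locker 3  [load 115/130]
  25 → locker 4  [load 100/130]
  20 → locker 4  [load 120/130]
  15 → locker 3  [load 130/130]
  15 → locker 5  [load 85/130]
5 storage lockers opened.

5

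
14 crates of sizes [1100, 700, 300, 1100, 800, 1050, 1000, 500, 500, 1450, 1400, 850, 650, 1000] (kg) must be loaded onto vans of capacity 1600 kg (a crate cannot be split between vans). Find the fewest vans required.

Total = 1450 + 1400 + 1100 + 1100 + 1050 + 1000 + 1000 + 850 + 800 + 700 + 650 + 500 + 500 + 300 = 12400 kg.
Lower bound: ⌈12400/1600⌉ = 8 vans.
A packing using 9 vans:
  van 1: 1450 = 1450
  van 2: 1400 = 1400
  van 3: 1100 + 500 = 1600
  van 4: 1100 + 500 = 1600
  van 5: 1050 + 300 = 1350
  van 6: 1000 = 1000
  van 7: 1000 = 1000
  van 8: 850 + 700 = 1550
  van 9: 800 + 650 = 1450
No arrangement into 8 vans stays within capacity, so 9 is optimal.

9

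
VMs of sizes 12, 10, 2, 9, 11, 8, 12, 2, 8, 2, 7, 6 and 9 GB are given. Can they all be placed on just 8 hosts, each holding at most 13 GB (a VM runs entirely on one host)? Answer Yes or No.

No

Total = 98 GB; ⌈98/13⌉ = 8.
9 VMs each exceed half the capacity and cannot share a host, forcing at least 9 hosts.
At least 9 hosts are required, but only 8 are allowed.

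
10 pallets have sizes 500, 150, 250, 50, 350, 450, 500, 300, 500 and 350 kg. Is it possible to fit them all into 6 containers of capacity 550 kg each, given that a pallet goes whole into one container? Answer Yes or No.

Total = 3400 kg; ⌈3400/550⌉ = 7.
At least 7 containers are required, but only 6 are allowed.

No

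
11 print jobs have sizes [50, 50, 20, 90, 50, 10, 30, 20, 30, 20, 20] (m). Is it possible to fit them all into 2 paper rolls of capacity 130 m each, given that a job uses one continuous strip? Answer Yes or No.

Total = 390 m; ⌈390/130⌉ = 3.
At least 3 paper rolls are required, but only 2 are allowed.

No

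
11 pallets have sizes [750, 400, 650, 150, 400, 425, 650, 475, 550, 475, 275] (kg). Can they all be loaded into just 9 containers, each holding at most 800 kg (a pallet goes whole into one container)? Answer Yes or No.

A valid assignment using 8 containers:
  container 1: 750 = 750
  container 2: 650 + 150 = 800
  container 3: 650 = 650
  container 4: 550 = 550
  container 5: 475 + 275 = 750
  container 6: 475 = 475
  container 7: 425 = 425
  container 8: 400 + 400 = 800
That uses only 8 ≤ 9, so 9 containers are enough.

Yes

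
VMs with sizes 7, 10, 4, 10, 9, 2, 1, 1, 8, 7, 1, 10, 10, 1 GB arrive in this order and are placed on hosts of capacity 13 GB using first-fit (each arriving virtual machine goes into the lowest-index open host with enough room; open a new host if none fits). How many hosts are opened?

  7 → host 1 (new)  [load 7/13]
  10 → host 2 (new)  [load 10/13]
  4 → host 1  [load 11/13]
  10 → host 3 (new)  [load 10/13]
  9 → host 4 (new)  [load 9/13]
  2 → host 1  [load 13/13]
  1 → host 2  [load 11/13]
  1 → host 2  [load 12/13]
  8 → host 5 (new)  [load 8/13]
  7 → host 6 (new)  [load 7/13]
  1 → host 2  [load 13/13]
  10 → host 7 (new)  [load 10/13]
  10 → host 8 (new)  [load 10/13]
  1 → host 3  [load 11/13]
8 hosts opened.

8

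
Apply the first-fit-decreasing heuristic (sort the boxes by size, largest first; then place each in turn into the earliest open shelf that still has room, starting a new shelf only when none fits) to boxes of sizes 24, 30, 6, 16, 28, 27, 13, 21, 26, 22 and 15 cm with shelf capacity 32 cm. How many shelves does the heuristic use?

9

Sorted descending: 30, 28, 27, 26, 24, 22, 21, 16, 15, 13, 6.
  30 → shelf 1 (new)  [load 30/32]
  28 → shelf 2 (new)  [load 28/32]
  27 → shelf 3 (new)  [load 27/32]
  26 → shelf 4 (new)  [load 26/32]
  24 → shelf 5 (new)  [load 24/32]
  22 → shelf 6 (new)  [load 22/32]
  21 → shelf 7 (new)  [load 21/32]
  16 → shelf 8 (new)  [load 16/32]
  15 → shelf 8  [load 31/32]
  13 → shelf 9 (new)  [load 13/32]
  6 → shelf 4  [load 32/32]
9 shelves opened.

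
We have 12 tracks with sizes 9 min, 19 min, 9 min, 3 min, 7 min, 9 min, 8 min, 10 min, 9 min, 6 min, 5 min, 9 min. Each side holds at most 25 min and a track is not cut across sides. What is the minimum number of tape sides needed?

Total = 19 + 10 + 9 + 9 + 9 + 9 + 9 + 8 + 7 + 6 + 5 + 3 = 103 min.
Lower bound: ⌈103/25⌉ = 5 tape sides.
A packing using 5 tape sides:
  side 1: 19 + 6 = 25
  side 2: 10 + 9 + 5 = 24
  side 3: 9 + 9 + 7 = 25
  side 4: 9 + 9 + 3 = 21
  side 5: 8 = 8
This matches the lower bound, so 5 is optimal.

5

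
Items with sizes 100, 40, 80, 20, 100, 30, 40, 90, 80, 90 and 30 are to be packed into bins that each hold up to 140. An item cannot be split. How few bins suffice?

Total = 100 + 100 + 90 + 90 + 80 + 80 + 40 + 40 + 30 + 30 + 20 = 700.
Lower bound: ⌈700/140⌉ = 5 bins.
Also, 6 items each exceed 70, and no two of those can share a bin, so at least 6 bins are needed.
A packing using 6 bins:
  bin 1: 100 + 40 = 140
  bin 2: 100 + 40 = 140
  bin 3: 90 + 30 + 20 = 140
  bin 4: 90 + 30 = 120
  bin 5: 80 = 80
  bin 6: 80 = 80
This matches the lower bound, so 6 is optimal.

6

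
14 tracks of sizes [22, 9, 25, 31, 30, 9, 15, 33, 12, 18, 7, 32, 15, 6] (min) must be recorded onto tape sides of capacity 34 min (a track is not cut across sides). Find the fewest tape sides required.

Total = 33 + 32 + 31 + 30 + 25 + 22 + 18 + 15 + 15 + 12 + 9 + 9 + 7 + 6 = 264 min.
Lower bound: ⌈264/34⌉ = 8 tape sides.
A packing using 9 tape sides:
  side 1: 33 = 33
  side 2: 32 = 32
  side 3: 31 = 31
  side 4: 30 = 30
  side 5: 25 + 9 = 34
  side 6: 22 + 12 = 34
  side 7: 18 + 15 = 33
  side 8: 15 + 9 + 7 = 31
  side 9: 6 = 6
No arrangement into 8 tape sides stays within capacity, so 9 is optimal.

9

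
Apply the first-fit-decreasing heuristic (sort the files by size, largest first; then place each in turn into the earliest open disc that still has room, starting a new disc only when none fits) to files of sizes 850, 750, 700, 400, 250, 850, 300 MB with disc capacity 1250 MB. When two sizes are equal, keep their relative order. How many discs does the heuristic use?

4

Sorted descending: 850, 850, 750, 700, 400, 300, 250.
  850 → disc 1 (new)  [load 850/1250]
  850 → disc 2 (new)  [load 850/1250]
  750 → disc 3 (new)  [load 750/1250]
  700 → disc 4 (new)  [load 700/1250]
  400 → disc 1  [load 1250/1250]
  300 → disc 2  [load 1150/1250]
  250 → disc 3  [load 1000/1250]
4 discs opened.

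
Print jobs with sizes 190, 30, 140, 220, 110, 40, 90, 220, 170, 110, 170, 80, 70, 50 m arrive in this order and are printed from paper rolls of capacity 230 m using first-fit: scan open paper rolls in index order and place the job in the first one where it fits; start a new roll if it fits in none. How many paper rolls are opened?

  190 → roll 1 (new)  [load 190/230]
  30 → roll 1  [load 220/230]
  140 → roll 2 (new)  [load 140/230]
  220 → roll 3 (new)  [load 220/230]
  110 → roll 4 (new)  [load 110/230]
  40 → roll 2  [load 180/230]
  90 → roll 4  [load 200/230]
  220 → roll 5 (new)  [load 220/230]
  170 → roll 6 (new)  [load 170/230]
  110 → roll 7 (new)  [load 110/230]
  170 → roll 8 (new)  [load 170/230]
  80 → roll 7  [load 190/230]
  70 → roll 9 (new)  [load 70/230]
  50 → roll 2  [load 230/230]
9 paper rolls opened.

9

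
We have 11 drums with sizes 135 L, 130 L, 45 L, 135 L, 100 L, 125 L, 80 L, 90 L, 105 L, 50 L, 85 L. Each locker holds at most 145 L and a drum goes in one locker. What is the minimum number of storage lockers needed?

Total = 135 + 135 + 130 + 125 + 105 + 100 + 90 + 85 + 80 + 50 + 45 = 1080 L.
Lower bound: ⌈1080/145⌉ = 8 storage lockers.
Also, 9 drums each exceed 145/2 L, and no two of those can share a locker, so at least 9 storage lockers are needed.
A packing using 9 storage lockers:
  locker 1: 135 = 135
  locker 2: 135 = 135
  locker 3: 130 = 130
  locker 4: 125 = 125
  locker 5: 105 = 105
  locker 6: 100 + 45 = 145
  locker 7: 90 + 50 = 140
  locker 8: 85 = 85
  locker 9: 80 = 80
This matches the lower bound, so 9 is optimal.

9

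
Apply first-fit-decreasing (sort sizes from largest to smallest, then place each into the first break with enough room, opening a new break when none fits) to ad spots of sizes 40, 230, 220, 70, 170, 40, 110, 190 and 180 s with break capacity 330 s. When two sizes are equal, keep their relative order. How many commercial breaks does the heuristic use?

Sorted descending: 230, 220, 190, 180, 170, 110, 70, 40, 40.
  230 → break 1 (new)  [load 230/330]
  220 → break 2 (new)  [load 220/330]
  190 → break 3 (new)  [load 190/330]
  180 → break 4 (new)  [load 180/330]
  170 → break 5 (new)  [load 170/330]
  110 → break 2  [load 330/330]
  70 → break 1  [load 300/330]
  40 → break 3  [load 230/330]
  40 → break 3  [load 270/330]
5 commercial breaks opened.

5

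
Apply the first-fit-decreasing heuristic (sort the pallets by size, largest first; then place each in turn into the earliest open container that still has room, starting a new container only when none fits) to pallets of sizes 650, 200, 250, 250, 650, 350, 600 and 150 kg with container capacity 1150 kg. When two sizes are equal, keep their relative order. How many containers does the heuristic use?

3

Sorted descending: 650, 650, 600, 350, 250, 250, 200, 150.
  650 → container 1 (new)  [load 650/1150]
  650 → container 2 (new)  [load 650/1150]
  600 → container 3 (new)  [load 600/1150]
  350 → container 1  [load 1000/1150]
  250 → container 2  [load 900/1150]
  250 → container 2  [load 1150/1150]
  200 → container 3  [load 800/1150]
  150 → container 1  [load 1150/1150]
3 containers opened.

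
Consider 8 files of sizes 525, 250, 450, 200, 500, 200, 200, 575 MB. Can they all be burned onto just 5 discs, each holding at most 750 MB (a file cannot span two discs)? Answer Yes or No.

Yes

A valid assignment using 5 discs:
  disc 1: 575 = 575
  disc 2: 525 + 200 = 725
  disc 3: 500 + 250 = 750
  disc 4: 450 + 200 = 650
  disc 5: 200 = 200
Every load is within 750 MB, so 5 discs suffice.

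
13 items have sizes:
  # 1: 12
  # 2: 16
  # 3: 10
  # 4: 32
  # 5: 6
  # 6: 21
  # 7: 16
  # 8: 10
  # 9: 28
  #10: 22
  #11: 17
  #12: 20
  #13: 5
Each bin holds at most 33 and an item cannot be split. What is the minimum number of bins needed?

7

Total = 32 + 28 + 22 + 21 + 20 + 17 + 16 + 16 + 12 + 10 + 10 + 6 + 5 = 215.
Lower bound: ⌈215/33⌉ = 7 bins.
A packing using 7 bins:
  bin 1: 32 = 32
  bin 2: 28 + 5 = 33
  bin 3: 22 + 10 = 32
  bin 4: 21 + 12 = 33
  bin 5: 20 + 10 = 30
  bin 6: 17 + 16 = 33
  bin 7: 16 + 6 = 22
This matches the lower bound, so 7 is optimal.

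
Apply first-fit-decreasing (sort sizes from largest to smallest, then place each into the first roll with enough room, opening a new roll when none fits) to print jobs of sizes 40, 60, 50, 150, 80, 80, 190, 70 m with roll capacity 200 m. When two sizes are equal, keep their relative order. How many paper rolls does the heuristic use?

Sorted descending: 190, 150, 80, 80, 70, 60, 50, 40.
  190 → roll 1 (new)  [load 190/200]
  150 → roll 2 (new)  [load 150/200]
  80 → roll 3 (new)  [load 80/200]
  80 → roll 3  [load 160/200]
  70 → roll 4 (new)  [load 70/200]
  60 → roll 4  [load 130/200]
  50 → roll 2  [load 200/200]
  40 → roll 3  [load 200/200]
4 paper rolls opened.

4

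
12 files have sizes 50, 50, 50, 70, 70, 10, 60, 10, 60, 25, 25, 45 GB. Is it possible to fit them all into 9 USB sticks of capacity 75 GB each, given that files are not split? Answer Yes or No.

A valid assignment using 8 USB sticks:
  USB stick 1: 70 = 70
  USB stick 2: 70 = 70
  USB stick 3: 60 + 10 = 70
  USB stick 4: 60 + 10 = 70
  USB stick 5: 50 + 25 = 75
  USB stick 6: 50 + 25 = 75
  USB stick 7: 50 = 50
  USB stick 8: 45 = 45
That uses only 8 ≤ 9, so 9 USB sticks are enough.

Yes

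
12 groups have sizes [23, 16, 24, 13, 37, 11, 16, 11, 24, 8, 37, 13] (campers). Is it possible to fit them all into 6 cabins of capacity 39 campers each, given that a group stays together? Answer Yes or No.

No

Total = 233 campers; ⌈233/39⌉ = 6.
The bound of 6 does not rule out 6, but exhaustive search shows no assignment into 6 cabins of capacity 39 campers exists — the minimum is 7.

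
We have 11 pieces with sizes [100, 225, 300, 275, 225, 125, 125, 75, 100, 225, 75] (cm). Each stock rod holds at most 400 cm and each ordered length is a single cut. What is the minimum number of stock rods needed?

Total = 300 + 275 + 225 + 225 + 225 + 125 + 125 + 100 + 100 + 75 + 75 = 1850 cm.
Lower bound: ⌈1850/400⌉ = 5 stock rods.
A packing using 5 stock rods:
  stock rod 1: 300 + 100 = 400
  stock rod 2: 275 + 125 = 400
  stock rod 3: 225 + 125 = 350
  stock rod 4: 225 + 100 + 75 = 400
  stock rod 5: 225 + 75 = 300
This matches the lower bound, so 5 is optimal.

5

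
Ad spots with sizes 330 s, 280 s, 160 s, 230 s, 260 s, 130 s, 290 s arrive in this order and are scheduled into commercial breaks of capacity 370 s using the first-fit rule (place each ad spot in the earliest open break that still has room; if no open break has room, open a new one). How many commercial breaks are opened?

6

  330 → break 1 (new)  [load 330/370]
  280 → break 2 (new)  [load 280/370]
  160 → break 3 (new)  [load 160/370]
  230 → break 4 (new)  [load 230/370]
  260 → break 5 (new)  [load 260/370]
  130 → break 3  [load 290/370]
  290 → break 6 (new)  [load 290/370]
6 commercial breaks opened.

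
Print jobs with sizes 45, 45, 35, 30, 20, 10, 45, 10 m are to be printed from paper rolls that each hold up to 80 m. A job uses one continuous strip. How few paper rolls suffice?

4

Total = 45 + 45 + 45 + 35 + 30 + 20 + 10 + 10 = 240 m.
Lower bound: ⌈240/80⌉ = 3 paper rolls.
A packing using 4 paper rolls:
  roll 1: 45 + 35 = 80
  roll 2: 45 + 30 = 75
  roll 3: 45 + 20 + 10 = 75
  roll 4: 10 = 10
No arrangement into 3 paper rolls stays within capacity, so 4 is optimal.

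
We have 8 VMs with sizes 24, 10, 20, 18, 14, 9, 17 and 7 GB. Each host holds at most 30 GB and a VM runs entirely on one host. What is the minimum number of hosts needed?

Total = 24 + 20 + 18 + 17 + 14 + 10 + 9 + 7 = 119 GB.
Lower bound: ⌈119/30⌉ = 4 hosts.
A packing using 5 hosts:
  host 1: 24 = 24
  host 2: 20 + 10 = 30
  host 3: 18 + 9 = 27
  host 4: 17 + 7 = 24
  host 5: 14 = 14
No arrangement into 4 hosts stays within capacity, so 5 is optimal.

5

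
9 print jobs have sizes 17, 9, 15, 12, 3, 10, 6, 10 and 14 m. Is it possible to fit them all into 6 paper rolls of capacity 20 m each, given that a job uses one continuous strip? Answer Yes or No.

Yes

A valid assignment using 6 paper rolls:
  roll 1: 17 + 3 = 20
  roll 2: 15 = 15
  roll 3: 14 + 6 = 20
  roll 4: 12 = 12
  roll 5: 10 + 10 = 20
  roll 6: 9 = 9
Every load is within 20 m, so 6 paper rolls suffice.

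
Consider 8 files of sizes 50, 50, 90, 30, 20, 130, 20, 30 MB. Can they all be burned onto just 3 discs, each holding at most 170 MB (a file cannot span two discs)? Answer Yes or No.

A valid assignment using 3 discs:
  disc 1: 130 + 30 = 160
  disc 2: 90 + 50 + 30 = 170
  disc 3: 50 + 20 + 20 = 90
Every load is within 170 MB, so 3 discs suffice.

Yes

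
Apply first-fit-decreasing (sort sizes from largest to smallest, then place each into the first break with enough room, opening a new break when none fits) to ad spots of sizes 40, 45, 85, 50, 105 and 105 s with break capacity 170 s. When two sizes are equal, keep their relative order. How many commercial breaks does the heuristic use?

3

Sorted descending: 105, 105, 85, 50, 45, 40.
  105 → break 1 (new)  [load 105/170]
  105 → break 2 (new)  [load 105/170]
  85 → break 3 (new)  [load 85/170]
  50 → break 1  [load 155/170]
  45 → break 2  [load 150/170]
  40 → break 3  [load 125/170]
3 commercial breaks opened.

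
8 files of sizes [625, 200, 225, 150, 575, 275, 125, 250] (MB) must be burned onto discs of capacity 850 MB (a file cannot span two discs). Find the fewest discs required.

Total = 625 + 575 + 275 + 250 + 225 + 200 + 150 + 125 = 2425 MB.
Lower bound: ⌈2425/850⌉ = 3 discs.
A packing using 3 discs:
  disc 1: 625 + 225 = 850
  disc 2: 575 + 275 = 850
  disc 3: 250 + 200 + 150 + 125 = 725
This matches the lower bound, so 3 is optimal.

3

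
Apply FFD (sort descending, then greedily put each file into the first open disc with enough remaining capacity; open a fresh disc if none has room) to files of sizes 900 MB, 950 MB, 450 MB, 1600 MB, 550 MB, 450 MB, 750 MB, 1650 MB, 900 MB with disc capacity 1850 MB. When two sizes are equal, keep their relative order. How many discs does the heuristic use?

Sorted descending: 1650, 1600, 950, 900, 900, 750, 550, 450, 450.
  1650 → disc 1 (new)  [load 1650/1850]
  1600 → disc 2 (new)  [load 1600/1850]
  950 → disc 3 (new)  [load 950/1850]
  900 → disc 3  [load 1850/1850]
  900 → disc 4 (new)  [load 900/1850]
  750 → disc 4  [load 1650/1850]
  550 → disc 5 (new)  [load 550/1850]
  450 → disc 5  [load 1000/1850]
  450 → disc 5  [load 1450/1850]
5 discs opened.

5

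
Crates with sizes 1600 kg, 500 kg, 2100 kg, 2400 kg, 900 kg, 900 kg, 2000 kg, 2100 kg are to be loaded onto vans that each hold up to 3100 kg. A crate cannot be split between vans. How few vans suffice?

5

Total = 2400 + 2100 + 2100 + 2000 + 1600 + 900 + 900 + 500 = 12500 kg.
Lower bound: ⌈12500/3100⌉ = 5 vans.
A packing using 5 vans:
  van 1: 2400 + 500 = 2900
  van 2: 2100 + 900 = 3000
  van 3: 2100 + 900 = 3000
  van 4: 2000 = 2000
  van 5: 1600 = 1600
This matches the lower bound, so 5 is optimal.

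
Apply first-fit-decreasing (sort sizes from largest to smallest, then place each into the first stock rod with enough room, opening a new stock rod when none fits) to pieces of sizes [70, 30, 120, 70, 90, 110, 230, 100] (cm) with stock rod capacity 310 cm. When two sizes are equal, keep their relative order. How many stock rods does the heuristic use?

3

Sorted descending: 230, 120, 110, 100, 90, 70, 70, 30.
  230 → stock rod 1 (new)  [load 230/310]
  120 → stock rod 2 (new)  [load 120/310]
  110 → stock rod 2  [load 230/310]
  100 → stock rod 3 (new)  [load 100/310]
  90 → stock rod 3  [load 190/310]
  70 → stock rod 1  [load 300/310]
  70 → stock rod 2  [load 300/310]
  30 → stock rod 3  [load 220/310]
3 stock rods opened.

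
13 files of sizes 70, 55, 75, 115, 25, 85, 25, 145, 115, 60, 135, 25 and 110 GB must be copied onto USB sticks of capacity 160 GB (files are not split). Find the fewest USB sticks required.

Total = 145 + 135 + 115 + 115 + 110 + 85 + 75 + 70 + 60 + 55 + 25 + 25 + 25 = 1040 GB.
Lower bound: ⌈1040/160⌉ = 7 USB sticks.
A packing using 8 USB sticks:
  USB stick 1: 145 = 145
  USB stick 2: 135 + 25 = 160
  USB stick 3: 115 + 25 = 140
  USB stick 4: 115 + 25 = 140
  USB stick 5: 110 = 110
  USB stick 6: 85 + 75 = 160
  USB stick 7: 70 + 60 = 130
  USB stick 8: 55 = 55
No arrangement into 7 USB sticks stays within capacity, so 8 is optimal.

8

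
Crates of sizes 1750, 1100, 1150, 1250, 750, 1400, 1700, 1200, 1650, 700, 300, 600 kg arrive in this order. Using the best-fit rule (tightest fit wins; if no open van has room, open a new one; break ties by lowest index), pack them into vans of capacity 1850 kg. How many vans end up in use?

8

  1750 → van 1 (new)  [load 1750/1850]
  1100 → van 2 (new)  [load 1100/1850]
  1150 → van 3 (new)  [load 1150/1850]
  1250 → van 4 (new)  [load 1250/1850]
  750 → van 2  [load 1850/1850]
  1400 → van 5 (new)  [load 1400/1850]
  1700 → van 6 (new)  [load 1700/1850]
  1200 → van 7 (new)  [load 1200/1850]
  1650 → van 8 (new)  [load 1650/1850]
  700 → van 3  [load 1850/1850]
  300 → van 5  [load 1700/1850]
  600 → van 4  [load 1850/1850]
8 vans opened.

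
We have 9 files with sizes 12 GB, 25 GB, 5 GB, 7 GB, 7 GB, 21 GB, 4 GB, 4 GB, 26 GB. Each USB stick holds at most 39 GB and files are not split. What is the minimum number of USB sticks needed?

Total = 26 + 25 + 21 + 12 + 7 + 7 + 5 + 4 + 4 = 111 GB.
Lower bound: ⌈111/39⌉ = 3 USB sticks.
A packing using 3 USB sticks:
  USB stick 1: 26 + 12 = 38
  USB stick 2: 25 + 7 + 7 = 39
  USB stick 3: 21 + 5 + 4 + 4 = 34
This matches the lower bound, so 3 is optimal.

3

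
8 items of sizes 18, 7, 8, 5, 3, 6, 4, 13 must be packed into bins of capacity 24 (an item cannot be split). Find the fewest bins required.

3

Total = 18 + 13 + 8 + 7 + 6 + 5 + 4 + 3 = 64.
Lower bound: ⌈64/24⌉ = 3 bins.
A packing using 3 bins:
  bin 1: 18 + 6 = 24
  bin 2: 13 + 8 + 3 = 24
  bin 3: 7 + 5 + 4 = 16
This matches the lower bound, so 3 is optimal.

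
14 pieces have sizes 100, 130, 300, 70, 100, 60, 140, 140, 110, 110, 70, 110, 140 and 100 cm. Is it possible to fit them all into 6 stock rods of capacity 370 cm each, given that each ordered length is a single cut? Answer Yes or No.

Yes

A valid assignment using 5 stock rods:
  stock rod 1: 300 + 70 = 370
  stock rod 2: 140 + 140 + 70 = 350
  stock rod 3: 140 + 130 + 100 = 370
  stock rod 4: 110 + 110 + 110 = 330
  stock rod 5: 100 + 100 + 60 = 260
That uses only 5 ≤ 6, so 6 stock rods are enough.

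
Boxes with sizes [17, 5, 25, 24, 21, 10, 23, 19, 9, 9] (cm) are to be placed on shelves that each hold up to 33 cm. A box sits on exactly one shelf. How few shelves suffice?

6

Total = 25 + 24 + 23 + 21 + 19 + 17 + 10 + 9 + 9 + 5 = 162 cm.
Lower bound: ⌈162/33⌉ = 5 shelves.
Also, 6 boxes each exceed 33/2 cm, and no two of those can share a shelf, so at least 6 shelves are needed.
A packing using 6 shelves:
  shelf 1: 25 + 5 = 30
  shelf 2: 24 + 9 = 33
  shelf 3: 23 + 10 = 33
  shelf 4: 21 + 9 = 30
  shelf 5: 19 = 19
  shelf 6: 17 = 17
This matches the lower bound, so 6 is optimal.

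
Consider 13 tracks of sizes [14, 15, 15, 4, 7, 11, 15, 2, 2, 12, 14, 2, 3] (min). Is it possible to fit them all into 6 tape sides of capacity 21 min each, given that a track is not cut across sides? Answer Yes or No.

Total = 116 min; ⌈116/21⌉ = 6.
7 tracks each exceed half the capacity and cannot share a side, forcing at least 7 tape sides.
At least 7 tape sides are required, but only 6 are allowed.

No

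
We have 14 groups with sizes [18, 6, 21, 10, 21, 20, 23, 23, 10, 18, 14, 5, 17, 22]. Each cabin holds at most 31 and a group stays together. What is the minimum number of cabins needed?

Total = 23 + 23 + 22 + 21 + 21 + 20 + 18 + 18 + 17 + 14 + 10 + 10 + 6 + 5 = 228.
Lower bound: ⌈228/31⌉ = 8 cabins.
Also, 9 groups each exceed 31/2, and no two of those can share a cabin, so at least 9 cabins are needed.
A packing using 9 cabins:
  cabin 1: 23 + 6 = 29
  cabin 2: 23 + 5 = 28
  cabin 3: 22 = 22
  cabin 4: 21 + 10 = 31
  cabin 5: 21 + 10 = 31
  cabin 6: 20 = 20
  cabin 7: 18 = 18
  cabin 8: 18 = 18
  cabin 9: 17 + 14 = 31
This matches the lower bound, so 9 is optimal.

9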